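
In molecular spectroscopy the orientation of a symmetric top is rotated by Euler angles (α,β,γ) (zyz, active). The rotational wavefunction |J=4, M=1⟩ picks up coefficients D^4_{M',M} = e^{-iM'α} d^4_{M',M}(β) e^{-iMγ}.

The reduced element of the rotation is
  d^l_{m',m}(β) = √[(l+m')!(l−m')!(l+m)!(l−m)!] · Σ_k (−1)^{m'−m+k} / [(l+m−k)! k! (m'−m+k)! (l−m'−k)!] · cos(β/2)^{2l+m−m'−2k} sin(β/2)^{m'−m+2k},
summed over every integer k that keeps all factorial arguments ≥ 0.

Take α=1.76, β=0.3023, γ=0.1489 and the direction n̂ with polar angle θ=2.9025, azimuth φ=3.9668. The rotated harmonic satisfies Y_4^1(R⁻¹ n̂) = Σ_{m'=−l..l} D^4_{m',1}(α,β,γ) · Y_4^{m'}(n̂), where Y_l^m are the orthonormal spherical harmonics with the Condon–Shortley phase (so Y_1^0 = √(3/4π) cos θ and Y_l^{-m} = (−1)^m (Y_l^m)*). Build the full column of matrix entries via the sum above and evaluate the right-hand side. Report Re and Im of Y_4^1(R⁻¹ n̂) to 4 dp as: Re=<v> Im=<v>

Re=0.2978 Im=0.2714

Need the full column D^4_{m',1} for m'=−4..4 at α=1.7600, β=0.3023, γ=0.1489.
cos(β/2)=0.988599, sin(β/2)=0.150575
d^4_{-4,1}: single k=5 term ⇒ +0.000560;  D = +0.000459+0.000320i
d^4_{-3,1}: k∈[4..5] ⇒ +0.006495 -0.000090 = +0.006405;  D = +0.002604-0.005852i
d^4_{-2,1}: k∈[3..5] ⇒ +0.045591 -0.001586 +0.000007 = +0.044011;  D = -0.042857-0.010012i
d^4_{-1,1}: k∈[2..5] ⇒ +0.211654 -0.014730 +0.000171 -0.000000 = +0.197094;  D = -0.007941+0.196934i
d^4_{0,1}: k∈[1..4] ⇒ +0.621453 -0.086502 +0.002007 -0.000008 = +0.536950;  D = +0.531008-0.079657i
d^4_{1,1}: k∈[0..3] ⇒ +0.912347 -0.317481 +0.014730 -0.000114 = +0.609482;  D = -0.202164-0.574977i
d^4_{2,1}: k∈[0..2] ⇒ -0.589562 +0.068386 -0.001058 = -0.522234;  D = +0.451296-0.262792i
d^4_{3,1}: k∈[0..1] ⇒ +0.167995 -0.006495 = +0.161500;  D = +0.106066+0.121787i
d^4_{4,1}: single k=0 term ⇒ -0.024124;  D = -0.014888+0.018983i
Y_4^{m'}(θ=2.9025,φ=3.9668) and Σ D·Y over m':
  (+0.0005+0.0003i)·(-0.0014+0.0002i)  (+0.0026-0.0059i)·(-0.0127-0.0100i)  (-0.0429-0.0100i)·(-0.0084-0.1049i)  (-0.0079+0.1969i)·(+0.2664-0.2885i)  (+0.5310-0.0797i)·(+0.6206+0.0000i)  (-0.2022-0.5750i)·(-0.2664-0.2885i)  (+0.4513-0.2628i)·(-0.0084+0.1049i)  (+0.1061+0.1218i)·(+0.0127-0.0100i)  (-0.0149+0.0190i)·(-0.0014-0.0002i)
Y_4^1(R⁻¹ n̂) = +0.297816+0.271422i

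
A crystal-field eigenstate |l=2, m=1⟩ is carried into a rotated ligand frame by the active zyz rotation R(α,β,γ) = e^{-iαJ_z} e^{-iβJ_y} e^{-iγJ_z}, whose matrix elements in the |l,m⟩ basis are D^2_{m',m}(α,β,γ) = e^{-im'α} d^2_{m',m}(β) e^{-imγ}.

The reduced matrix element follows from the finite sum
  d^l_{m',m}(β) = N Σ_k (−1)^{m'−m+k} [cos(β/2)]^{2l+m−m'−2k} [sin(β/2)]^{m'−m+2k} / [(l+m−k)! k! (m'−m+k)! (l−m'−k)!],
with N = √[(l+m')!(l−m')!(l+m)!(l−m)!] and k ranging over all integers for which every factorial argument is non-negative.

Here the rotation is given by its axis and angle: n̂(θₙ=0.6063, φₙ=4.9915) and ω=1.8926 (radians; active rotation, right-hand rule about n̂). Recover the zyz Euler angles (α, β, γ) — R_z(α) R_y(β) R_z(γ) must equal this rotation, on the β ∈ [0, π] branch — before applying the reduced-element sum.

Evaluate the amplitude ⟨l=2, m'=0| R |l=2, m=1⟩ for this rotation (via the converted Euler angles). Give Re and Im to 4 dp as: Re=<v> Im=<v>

Axis–angle → zyz. n̂ = (sinθₙcosφₙ, sinθₙsinφₙ, cosθₙ) = (+0.156989, -0.547779, +0.821762), ω = 1.8926.
R = I cosω + sinω [n̂]ₓ + (1−cosω) n̂n̂ᵀ gives
  R = [-0.283838, -0.892772, -0.349849; +0.666384, +0.078686, -0.741445; +0.689469, -0.443584, +0.572595]
β = atan2(√(R₁₃²+R₂₃²), R₃₃) = 0.961129; α = atan2(R₂₃, R₁₃) mod 2π = 4.271515; γ = atan2(R₃₂, −R₃₁) mod 2π = 3.713293
Split into d^2_{0,1}(β=0.9611) × two z-phases.
Half-angle: c=0.886734, s=0.462280. N=√(2·2·6·1)=4.898979
Admissible k: 1..2 (factorial args all ≥0)
  k=1: (−1)^0·4.8990/(2)·0.8867^3·0.4623^1 = +0.789516
  k=2: (−1)^1·4.8990/(2)·0.8867^1·0.4623^3 = -0.214577
d^2_{0,1}(0.9611) = +0.789516 -0.214577 = +0.574939
Attach z-rotation phases: D = e^{-i(0)(4.2715)}·(+0.574939)·e^{-i(1)(3.7133)} = -0.483513+0.311078i

Re=-0.4835 Im=0.3111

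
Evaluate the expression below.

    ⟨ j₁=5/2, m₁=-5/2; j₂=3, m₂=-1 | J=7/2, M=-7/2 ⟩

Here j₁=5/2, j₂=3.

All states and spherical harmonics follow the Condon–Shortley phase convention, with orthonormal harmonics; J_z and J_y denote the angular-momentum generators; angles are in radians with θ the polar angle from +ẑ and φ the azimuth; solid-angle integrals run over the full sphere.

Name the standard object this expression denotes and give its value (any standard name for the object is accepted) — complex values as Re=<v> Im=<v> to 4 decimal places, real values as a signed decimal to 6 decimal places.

Clebsch–Gordan coefficient, +√(2/9) ≈ +0.471405

This is a Clebsch–Gordan (vector-coupling) coefficient.
j₁+j₂−J=2  J+j₁−j₂=3  J−j₁+j₂=4  j₁+j₂+J+1=10
(j₁±m₁, j₂±m₂, J±M) = (0,5,2,4,0,7)
P² = 18432
sum k=2..2:
  [2] +1/288 = 1/288
S = 1/288
C² = P²·S² = 2/9 ; C = +0.471405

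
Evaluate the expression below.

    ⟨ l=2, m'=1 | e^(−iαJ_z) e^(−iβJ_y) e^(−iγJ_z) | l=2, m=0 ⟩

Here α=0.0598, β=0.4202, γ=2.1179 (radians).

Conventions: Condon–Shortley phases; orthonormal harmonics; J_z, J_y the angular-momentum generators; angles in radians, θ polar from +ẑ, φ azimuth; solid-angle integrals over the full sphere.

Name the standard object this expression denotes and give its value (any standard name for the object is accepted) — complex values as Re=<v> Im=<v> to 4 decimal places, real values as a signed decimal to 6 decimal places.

This is a Wigner D-matrix element — the rotation-matrix element ⟨l m'| R(α,β,γ) |l m⟩ in the angular-momentum basis.
First d^2_{1,0}(β=0.4202), then the phase factors e^{-i(1)α} and e^{-i(0)γ}:
c=cos(0.420200/2)=0.978010, s=sin(0.420200/2)=0.208558; N=√[6·1·2·2]=4.898979
k: max(0,(0)−(1))=0 … min(2+(0),2−(1))=1
  k=0: (−1)^1·4.8990/(2)·0.9780^3·0.2086^1 = -0.477894
  k=1: (−1)^2·4.8990/(2)·0.9780^1·0.2086^3 = +0.021732
d^2_{1,0}(0.4202) = -0.477894 +0.021732 = -0.456162
Phases: e^{-i·(1)·0.0598}=+0.998213-0.059764i, e^{-i·(0)·2.1179}=+1.000000+0.000000i ⇒ D=-0.455347+0.027262i

Wigner D-matrix element, Re=-0.4553 Im=0.0273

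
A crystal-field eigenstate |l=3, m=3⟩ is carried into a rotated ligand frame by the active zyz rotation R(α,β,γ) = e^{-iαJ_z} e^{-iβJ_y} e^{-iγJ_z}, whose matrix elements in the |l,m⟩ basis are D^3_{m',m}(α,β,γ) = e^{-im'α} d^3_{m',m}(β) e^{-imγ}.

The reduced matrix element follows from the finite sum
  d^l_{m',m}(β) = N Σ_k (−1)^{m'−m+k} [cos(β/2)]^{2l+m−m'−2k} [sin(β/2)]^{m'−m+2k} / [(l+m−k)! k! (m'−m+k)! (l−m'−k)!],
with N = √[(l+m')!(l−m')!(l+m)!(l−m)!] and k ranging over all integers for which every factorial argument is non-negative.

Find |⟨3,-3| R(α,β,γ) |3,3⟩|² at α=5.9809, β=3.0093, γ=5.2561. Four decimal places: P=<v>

P=0.9741

Split into d^3_{-3,3}(β=3.0093) × two z-phases.
c=cos(3.009300/2)=0.066098, s=sin(3.009300/2)=0.997813; N=√[1·720·720·1]=720.000000
The bounds max(0,m−m')=6 and min(l+m,l−m')=6 give 1 term
  k=6: (−1)^0·720.0000/(720)·0.0661^0·0.9978^6 = +0.986950
d^3_{-3,3}(3.0093) = +0.986950
|D^3_{-3,3}|² = |d^3_{-3,3}(β)|² = (+0.986950)² = 0.974071 (the z-rotation phases have unit modulus)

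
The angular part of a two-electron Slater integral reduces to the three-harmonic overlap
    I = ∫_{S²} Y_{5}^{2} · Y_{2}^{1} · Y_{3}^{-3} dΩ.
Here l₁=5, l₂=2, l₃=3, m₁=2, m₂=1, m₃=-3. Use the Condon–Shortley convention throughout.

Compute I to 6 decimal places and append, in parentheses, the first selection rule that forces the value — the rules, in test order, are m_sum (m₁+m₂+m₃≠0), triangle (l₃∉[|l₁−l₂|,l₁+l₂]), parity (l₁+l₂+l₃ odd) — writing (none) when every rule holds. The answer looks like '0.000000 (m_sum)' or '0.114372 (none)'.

0.063396 (none)

Rules hold: Σm=0, L=10 even, 3≤3≤7.
N = 11·5·7 = 385
Δ = 4!·6!·0!/11! = 1/2310
Racah Σ t=2..2: t=2:+1/144 = 1/144
⇒ 3j(5 2 3; 0 0 0)² = 10/231, sgn -1
Racah Σ t=3..3: t=3:−1/4320 = -1/4320
⇒ 3j(5 2 3; 2 1 -3)² = 1/330, sgn -1
4πI² = N·(3j₀)²·(3jₘ)² = 5/99
I = +1·√(0.0505051/4π) = 0.06339609
No selection rule forces the value: the integral is nonzero (none).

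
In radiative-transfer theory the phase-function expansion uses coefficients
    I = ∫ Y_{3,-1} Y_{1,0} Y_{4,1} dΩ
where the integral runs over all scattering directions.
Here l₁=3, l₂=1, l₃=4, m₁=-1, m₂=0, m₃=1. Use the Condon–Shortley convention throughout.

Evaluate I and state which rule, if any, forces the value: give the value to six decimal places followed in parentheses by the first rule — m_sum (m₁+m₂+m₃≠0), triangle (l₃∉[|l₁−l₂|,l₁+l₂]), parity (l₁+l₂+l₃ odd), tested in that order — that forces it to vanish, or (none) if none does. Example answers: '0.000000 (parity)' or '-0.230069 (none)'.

-0.238414 (none)

Rules hold: Σm=0, L=8 even, 2≤4≤4.
N = 7·3·9 = 189
Δ = 0!·6!·2!/9! = 1/252
Racah Σ t=0..0: t=0:+1/36 = 1/36
⇒ 3j(3 1 4; 0 0 0)² = 4/63, sgn +1
Racah Σ t=0..0: t=0:+1/48 = 1/48
⇒ 3j(3 1 4; -1 0 1)² = 5/84, sgn -1
4πI² = N·(3j₀)²·(3jₘ)² = 5/7
I = -1·√(0.714286/4π) = -0.23841361
No selection rule forces the value: the integral is nonzero (none).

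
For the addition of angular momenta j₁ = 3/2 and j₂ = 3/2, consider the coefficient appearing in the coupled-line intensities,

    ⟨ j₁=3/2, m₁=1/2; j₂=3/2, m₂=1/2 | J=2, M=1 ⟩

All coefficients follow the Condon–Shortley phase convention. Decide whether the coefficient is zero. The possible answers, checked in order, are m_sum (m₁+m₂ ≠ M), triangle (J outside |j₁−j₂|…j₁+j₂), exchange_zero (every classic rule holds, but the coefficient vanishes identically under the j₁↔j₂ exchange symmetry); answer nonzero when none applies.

exchange_zero

m-sum: m₁+m₂ = 1/2+1/2 = 1, M = 1  ✓
triangle: |j₁−j₂| = 0 ≤ J = 2 ≤ j₁+j₂ = 3  ✓
exchange: j₁=j₂ and m₁=m₂, and (−1)^(j₁+j₂−J) = (−1)^1 = −1 forces ⟨j₁m₁;j₂m₂|JM⟩ = −⟨j₂m₂;j₁m₁|JM⟩ = −⟨j₁m₁;j₂m₂|JM⟩ ⇒ the coefficient vanishes identically
Racah sum check: Σ_k collapses to 0 ⇒ CG = 0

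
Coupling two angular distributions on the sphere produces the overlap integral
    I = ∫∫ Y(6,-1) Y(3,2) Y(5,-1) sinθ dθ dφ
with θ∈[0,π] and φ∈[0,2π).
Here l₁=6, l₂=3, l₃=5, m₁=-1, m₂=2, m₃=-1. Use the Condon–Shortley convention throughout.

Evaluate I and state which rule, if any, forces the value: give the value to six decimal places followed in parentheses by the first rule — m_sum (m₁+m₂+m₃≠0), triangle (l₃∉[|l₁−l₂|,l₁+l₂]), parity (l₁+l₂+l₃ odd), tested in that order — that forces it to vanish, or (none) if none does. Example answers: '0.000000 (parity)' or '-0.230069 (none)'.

0.134828 (none)

Checks pass: Σm=0; 14 even; l₃=5∈[3,9].
(2·6+1)(2·3+1)(2·5+1) = 1001
Δ: 4! 8! 2! / 15! → 1/675675
sum: t=1:−1/8640 t=2:+1/2304 t=3:−1/8640 = 7/34560
3j²(6 3 5; 0 0 0) = Δ·Π!·Σ² = 7/429  (sign -1)
sum: t=3:−1/6912 t=4:+1/17280 = -1/11520
3j²(6 3 5; -1 2 -1) = Δ·Π!·Σ² = 2/143  (sign -1)
combine: 4πI² = 1001·7/429·2/143 = 98/429
take √, sign +1: I = 0.13482780
No selection rule forces the value: the integral is nonzero (none).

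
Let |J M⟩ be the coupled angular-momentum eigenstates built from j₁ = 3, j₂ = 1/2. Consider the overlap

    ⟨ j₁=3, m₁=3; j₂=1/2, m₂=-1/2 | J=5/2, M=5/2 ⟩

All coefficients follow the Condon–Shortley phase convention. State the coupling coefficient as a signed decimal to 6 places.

+0.925820

triangle: 1!·5!·0!/7! = 120/5040
(j±m)!: 6!·0!·0!·1!·5!·0! = 86400
prefactor² = (2J+1)·Δ·N² = 86400/7
  k=0: +1/(0!·1!·0!·0!·5!·0!) = 1/120
Σ = 1/120  ⇒  CG² = 86400/7·(1/120)² = 6/7
CG = +√(6/7) = +0.925820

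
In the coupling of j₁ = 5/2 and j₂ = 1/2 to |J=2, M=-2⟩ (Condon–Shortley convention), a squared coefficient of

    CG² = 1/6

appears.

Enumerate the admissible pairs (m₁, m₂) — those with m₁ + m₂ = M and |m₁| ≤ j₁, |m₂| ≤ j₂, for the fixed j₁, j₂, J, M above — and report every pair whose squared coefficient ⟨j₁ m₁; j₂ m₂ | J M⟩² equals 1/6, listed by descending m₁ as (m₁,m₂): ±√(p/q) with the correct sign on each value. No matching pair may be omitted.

(-3/2,-1/2): +√(1/6)

Admissible pairs with m₁+m₂ = M = -2: (-5/2,1/2), (-3/2,-1/2)
  (m₁,m₂)=(-3/2,-1/2): CG² = 1/6, CG = +√(1/6)   ← matches the target
  (m₁,m₂)=(-5/2,1/2): CG² = 5/6, CG = −√(5/6)
Pairs with CG² = 1/6: (-3/2,-1/2): +√(1/6)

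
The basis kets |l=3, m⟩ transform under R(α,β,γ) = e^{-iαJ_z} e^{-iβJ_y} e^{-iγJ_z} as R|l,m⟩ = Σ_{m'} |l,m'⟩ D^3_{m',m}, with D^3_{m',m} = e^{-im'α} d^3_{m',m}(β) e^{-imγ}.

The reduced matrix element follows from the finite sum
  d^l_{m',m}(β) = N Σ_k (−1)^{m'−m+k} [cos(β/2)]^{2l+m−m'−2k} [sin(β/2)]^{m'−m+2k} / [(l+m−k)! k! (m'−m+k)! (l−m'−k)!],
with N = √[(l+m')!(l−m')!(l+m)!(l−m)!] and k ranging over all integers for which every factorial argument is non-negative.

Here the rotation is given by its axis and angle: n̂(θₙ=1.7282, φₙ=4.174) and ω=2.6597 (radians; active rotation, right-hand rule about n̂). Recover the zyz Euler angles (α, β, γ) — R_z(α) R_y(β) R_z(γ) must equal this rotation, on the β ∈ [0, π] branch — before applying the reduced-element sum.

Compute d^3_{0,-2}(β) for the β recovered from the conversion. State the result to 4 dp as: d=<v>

d=-0.3390

Axis–angle → zyz. n̂ = (sinθₙcosφₙ, sinθₙsinφₙ, cosθₙ) = (-0.506415, -0.847922, -0.156755), ω = 2.6597.
R = I cosω + sinω [n̂]ₓ + (1−cosω) n̂n̂ᵀ gives
  R = [-0.402413, +0.882549, -0.243250; +0.737251, +0.469948, +0.485396; +0.542701, +0.015993, -0.839774]
β = atan2(√(R₁₃²+R₂₃²), R₃₃) = 2.567663; α = atan2(R₂₃, R₁₃) mod 2π = 2.035353; γ = atan2(R₃₂, −R₃₁) mod 2π = 3.112131
d^3_{0,-2}(β=2.5677) via the finite sum:
Half-angle: c=0.283043, s=0.959107. N=√(6·6·1·120)=65.726707
Admissible k: 0..1 (factorial args all ≥0)
  k=0: (−1)^2·65.7267/(12)·0.2830^4·0.9591^2 = +0.032337
  k=1: (−1)^3·65.7267/(12)·0.2830^2·0.9591^4 = -0.371307
d^3_{0,-2}(2.5677) = +0.032337 -0.371307 = -0.338970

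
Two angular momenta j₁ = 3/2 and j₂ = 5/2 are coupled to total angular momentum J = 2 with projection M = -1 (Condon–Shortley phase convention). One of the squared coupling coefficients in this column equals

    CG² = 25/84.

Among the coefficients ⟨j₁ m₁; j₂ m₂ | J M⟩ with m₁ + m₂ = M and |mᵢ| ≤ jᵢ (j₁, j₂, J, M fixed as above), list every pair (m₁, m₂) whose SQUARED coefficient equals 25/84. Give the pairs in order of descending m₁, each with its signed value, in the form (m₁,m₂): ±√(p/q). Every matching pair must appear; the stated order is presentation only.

(-1/2,-1/2): −√(25/84)

Admissible pairs with m₁+m₂ = M = -1: (-3/2,1/2), (-1/2,-1/2), (1/2,-3/2), (3/2,-5/2)
  (m₁,m₂)=(3/2,-5/2): CG² = 5/14, CG = +√(5/14)
  (m₁,m₂)=(1/2,-3/2): CG² = 1/42, CG = +√(1/42)
  (m₁,m₂)=(-1/2,-1/2): CG² = 25/84, CG = −√(25/84)   ← matches the target
  (m₁,m₂)=(-3/2,1/2): CG² = 9/28, CG = +√(9/28)
Pairs with CG² = 25/84: (-1/2,-1/2): −√(25/84)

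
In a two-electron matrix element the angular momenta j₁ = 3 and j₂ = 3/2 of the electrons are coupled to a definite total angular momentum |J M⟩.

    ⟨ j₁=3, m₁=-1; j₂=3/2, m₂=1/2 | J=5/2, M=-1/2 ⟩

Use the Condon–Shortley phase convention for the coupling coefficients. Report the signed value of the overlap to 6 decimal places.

-0.119523  (= −√(1/70))

√[6·2!4!1!/8! · 2!4!2!1!2!3!] = √(288/35)
  +(−1)^1/∏(1,1,3,1,1,0)! = -1/6  (running -1/6)
  +(−1)^2/∏(2,0,2,0,2,1)! = 1/8  (running -1/24)
⟨..|..⟩ = √(288/35)·(-1/24) = -0.119523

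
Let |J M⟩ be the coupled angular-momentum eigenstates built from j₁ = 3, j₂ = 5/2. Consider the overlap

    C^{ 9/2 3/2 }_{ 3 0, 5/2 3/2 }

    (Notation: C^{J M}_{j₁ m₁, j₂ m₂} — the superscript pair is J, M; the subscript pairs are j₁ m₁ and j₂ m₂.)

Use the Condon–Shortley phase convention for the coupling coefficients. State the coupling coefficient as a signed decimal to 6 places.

√[10·1!5!4!/11! · 3!3!4!1!6!3!] = √(207360/77)
  +(−1)^0/∏(0,1,3,4,2,0)! = 1/288  (running 1/288)
  +(−1)^1/∏(1,0,2,3,3,1)! = -1/72  (running -1/96)
⟨..|..⟩ = √(207360/77)·(-1/96) = -0.540562

−√(45/154) = -0.540562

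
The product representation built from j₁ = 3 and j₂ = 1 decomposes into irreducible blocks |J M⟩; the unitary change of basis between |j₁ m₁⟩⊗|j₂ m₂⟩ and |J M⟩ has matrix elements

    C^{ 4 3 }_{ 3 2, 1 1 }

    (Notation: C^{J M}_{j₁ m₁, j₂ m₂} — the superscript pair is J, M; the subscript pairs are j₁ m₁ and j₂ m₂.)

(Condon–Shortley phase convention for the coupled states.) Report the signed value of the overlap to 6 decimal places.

+0.866025  (= +√(3/4))

triangle: 0!·6!·2!/9! = 1440/362880
(j±m)!: 5!·1!·2!·0!·7!·1! = 1209600
prefactor² = (2J+1)·Δ·N² = 43200
  k=0: +1/(0!·0!·1!·2!·5!·0!) = 1/240
Σ = 1/240  ⇒  CG² = 43200·(1/240)² = 3/4
CG = +√(3/4) = +0.866025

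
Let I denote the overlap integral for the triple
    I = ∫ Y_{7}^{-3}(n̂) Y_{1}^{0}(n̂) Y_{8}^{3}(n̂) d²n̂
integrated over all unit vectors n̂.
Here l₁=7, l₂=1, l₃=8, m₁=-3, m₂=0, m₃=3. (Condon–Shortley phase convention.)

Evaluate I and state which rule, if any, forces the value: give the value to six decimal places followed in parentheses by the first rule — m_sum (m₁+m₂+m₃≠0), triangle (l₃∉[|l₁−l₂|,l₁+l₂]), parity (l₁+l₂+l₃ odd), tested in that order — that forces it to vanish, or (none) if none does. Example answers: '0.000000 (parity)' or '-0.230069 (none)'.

m-sum 0 ✓  L=16 even ✓  6≤8≤8 ✓
Π(2lᵢ+1) = 15×3×17 = 765
triangle coeff Δ(7,1,8) = 1/2040
Σ_t [0,0]: t=0:+1/25401600 = 1/25401600
(3j)²=8/255 [(7 1 8; 0 0 0)], sign=+1
Σ_t [0,0]: t=0:+1/87091200 = 1/87091200
(3j)²=11/408 [(7 1 8; -3 0 3)], sign=-1
⇒ 4πI² = 11/17
I = (-1)√(11/17/(4π)) = -0.22691696
No selection rule forces the value: the integral is nonzero (none).

-0.226917 (none)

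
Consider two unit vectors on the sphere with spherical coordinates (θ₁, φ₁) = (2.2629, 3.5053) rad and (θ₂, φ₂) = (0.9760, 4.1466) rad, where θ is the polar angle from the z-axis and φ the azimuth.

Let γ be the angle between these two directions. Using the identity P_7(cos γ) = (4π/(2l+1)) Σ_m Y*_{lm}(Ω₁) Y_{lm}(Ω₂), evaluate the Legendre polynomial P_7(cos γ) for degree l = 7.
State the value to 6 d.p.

Summing Y*_{l m}(θ₁,φ₁)·Y_{l m}(θ₂,φ₂) over m ∈ [−7, 7]; prefactor 4π/(2·7+1) = 0.837758:
  [-7]  conj(Y_{7,-7})(Ω₁) = 0.06637 - 0.04498j ; Y_{7,-7}(Ω₂) = -0.09767 + 0.09133j ; Δ = -0.00237 + 0.01046j
  [-6]  conj(Y_{7,-6})(Ω₁) = 0.14275 - 0.20361j ; Y_{7,-6}(Ω₂) = 0.32769 + 0.08477j ; Δ = 0.06404 - 0.05462j
  [-5]  conj(Y_{7,-5})(Ω₁) = 0.10452 - 0.41322j ; Y_{7,-5}(Ω₂) = -0.13557 - 0.41941j ; Δ = -0.18748 + 0.01219j
  [-4]  conj(Y_{7,-4})(Ω₁) = -0.04368 - 0.37497j ; Y_{7,-4}(Ω₂) = -0.13364 + 0.16114j ; Δ = 0.06626 + 0.04307j
  [-3]  conj(Y_{7,-3})(Ω₁) = 0.00377 + 0.00725j ; Y_{7,-3}(Ω₂) = -0.22607 - 0.02877j ; Δ = -0.00064 - 0.00175j
  [-2]  conj(Y_{7,-2})(Ω₁) = 0.26879 + 0.23929j ; Y_{7,-2}(Ω₂) = 0.13914 + 0.29615j ; Δ = -0.03347 + 0.11290j
  [-1]  conj(Y_{7,-1})(Ω₁) = 0.14440 + 0.05497j ; Y_{7,-1}(Ω₂) = -0.05296 + 0.08340j ; Δ = -0.01223 + 0.00913j
  [+0]  conj(Y_{7,0})(Ω₁) = -0.31916 + 0.00000j ; Y_{7,0}(Ω₂) = 0.33917 + 0.00000j ; Δ = -0.10825 + 0.00000j
  [+1]  conj(Y_{7,1})(Ω₁) = -0.14440 + 0.05497j ; Y_{7,1}(Ω₂) = 0.05296 + 0.08340j ; Δ = -0.01223 - 0.00913j
  [+2]  conj(Y_{7,2})(Ω₁) = 0.26879 - 0.23929j ; Y_{7,2}(Ω₂) = 0.13914 - 0.29615j ; Δ = -0.03347 - 0.11290j
  [+3]  conj(Y_{7,3})(Ω₁) = -0.00377 + 0.00725j ; Y_{7,3}(Ω₂) = 0.22607 - 0.02877j ; Δ = -0.00064 + 0.00175j
  [+4]  conj(Y_{7,4})(Ω₁) = -0.04368 + 0.37497j ; Y_{7,4}(Ω₂) = -0.13364 - 0.16114j ; Δ = 0.06626 - 0.04307j
  [+5]  conj(Y_{7,5})(Ω₁) = -0.10452 - 0.41322j ; Y_{7,5}(Ω₂) = 0.13557 - 0.41941j ; Δ = -0.18748 - 0.01219j
  [+6]  conj(Y_{7,6})(Ω₁) = 0.14275 + 0.20361j ; Y_{7,6}(Ω₂) = 0.32769 - 0.08477j ; Δ = 0.06404 + 0.05462j
  [+7]  conj(Y_{7,7})(Ω₁) = -0.06637 - 0.04498j ; Y_{7,7}(Ω₂) = 0.09767 + 0.09133j ; Δ = -0.00237 - 0.01046j
Accumulated sum -0.32005 - 0.00000j; after 4π/(2l+1) scaling, -0.26812 - 0.00000j ⇒ P_7 = -0.268123

-0.268123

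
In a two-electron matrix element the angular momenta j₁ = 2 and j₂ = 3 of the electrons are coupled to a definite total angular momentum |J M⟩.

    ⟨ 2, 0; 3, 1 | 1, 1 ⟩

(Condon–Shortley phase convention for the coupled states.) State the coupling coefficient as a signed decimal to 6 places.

+0.414039  (= +√(6/35))

√[3·4!0!2!/7! · 2!2!4!2!2!0!] = √(384/35)
  +(−1)^2/∏(2,2,0,2,0,0)! = 1/8  (running 1/8)
⟨..|..⟩ = √(384/35)·(1/8) = +0.414039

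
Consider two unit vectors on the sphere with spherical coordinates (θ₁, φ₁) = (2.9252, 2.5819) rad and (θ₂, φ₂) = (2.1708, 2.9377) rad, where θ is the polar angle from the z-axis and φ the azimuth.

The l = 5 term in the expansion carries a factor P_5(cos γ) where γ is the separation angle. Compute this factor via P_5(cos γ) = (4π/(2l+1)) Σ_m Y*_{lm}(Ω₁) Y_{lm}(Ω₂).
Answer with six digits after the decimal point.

-0.389330

Expand P_5 via completeness: Σ_{m} conj(Y_{5,m}) at Ω₁ times Y_{5,m} at Ω₂ —
  term(m=-5) = -0.00001 - 0.00004j   from Y*(Ω₁)=0.00020 + 0.00007j, Y(Ω₂)=-0.09311 - 0.15141j
  term(m=-4) = 0.00017 - 0.00116j   from Y*(Ω₁)=0.00189 + 0.00239j, Y(Ω₂)=-0.26358 - 0.27999j
  term(m=-3) = 0.00456 - 0.00827j   from Y*(Ω₁)=0.00281 + 0.02582j, Y(Ω₂)=-0.29766 - 0.20878j
  term(m=-2) = -0.00305 + 0.00263j   from Y*(Ω₁)=-0.06197 + 0.12783j, Y(Ω₂)=0.02605 + 0.01125j
  term(m=-1) = -0.15293 + 0.05683j   from Y*(Ω₁)=-0.39358 + 0.24658j, Y(Ω₂)=0.34401 + 0.07113j
  term(m=+0) = -0.03827 + 0.00000j   from Y*(Ω₁)=-0.63420 + 0.00000j, Y(Ω₂)=0.06034 + 0.00000j
  term(m=+1) = -0.15293 - 0.05683j   from Y*(Ω₁)=0.39358 + 0.24658j, Y(Ω₂)=-0.34401 + 0.07113j
  term(m=+2) = -0.00305 - 0.00263j   from Y*(Ω₁)=-0.06197 - 0.12783j, Y(Ω₂)=0.02605 - 0.01125j
  term(m=+3) = 0.00456 + 0.00827j   from Y*(Ω₁)=-0.00281 + 0.02582j, Y(Ω₂)=0.29766 - 0.20878j
  term(m=+4) = 0.00017 + 0.00116j   from Y*(Ω₁)=0.00189 - 0.00239j, Y(Ω₂)=-0.26358 + 0.27999j
  term(m=+5) = -0.00001 + 0.00004j   from Y*(Ω₁)=-0.00020 + 0.00007j, Y(Ω₂)=0.09311 - 0.15141j
Σ over m = -0.34080 - 0.00000j; ×(4π/11) → -0.38933 - 0.00000j. Real part: -0.389330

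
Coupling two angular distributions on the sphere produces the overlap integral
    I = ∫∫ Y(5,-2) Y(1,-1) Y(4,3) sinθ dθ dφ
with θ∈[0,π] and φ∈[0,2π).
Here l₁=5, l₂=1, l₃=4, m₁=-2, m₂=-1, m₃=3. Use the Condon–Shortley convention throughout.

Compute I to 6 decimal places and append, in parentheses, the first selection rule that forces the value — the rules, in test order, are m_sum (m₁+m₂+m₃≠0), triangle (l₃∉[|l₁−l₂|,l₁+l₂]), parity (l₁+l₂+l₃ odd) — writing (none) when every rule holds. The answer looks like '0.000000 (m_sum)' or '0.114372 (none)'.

m-sum 0 ✓  L=10 even ✓  4≤4≤6 ✓
Π(2lᵢ+1) = 11×3×9 = 297
triangle coeff Δ(5,1,4) = 1/495
Σ_t [1,1]: t=1:−1/576 = -1/576
(3j)²=5/99 [(5 1 4; 0 0 0)], sign=-1
Σ_t [0,0]: t=0:+1/10080 = 1/10080
(3j)²=1/165 [(5 1 4; -2 -1 3)], sign=-1
⇒ 4πI² = 1/11
I = (+1)√(1/11/(4π)) = 0.08505478
No selection rule forces the value: the integral is nonzero (none).

0.085055 (none)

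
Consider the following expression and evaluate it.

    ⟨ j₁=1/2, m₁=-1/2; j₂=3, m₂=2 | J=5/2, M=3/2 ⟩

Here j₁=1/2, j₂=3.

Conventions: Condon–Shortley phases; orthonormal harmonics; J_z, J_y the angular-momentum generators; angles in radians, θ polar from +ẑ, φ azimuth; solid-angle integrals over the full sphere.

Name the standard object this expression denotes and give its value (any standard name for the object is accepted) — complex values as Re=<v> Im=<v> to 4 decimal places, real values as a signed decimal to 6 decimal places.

Clebsch–Gordan coefficient, −√(5/7) ≈ -0.845154

This is a Clebsch–Gordan (vector-coupling) coefficient.
j₁+j₂−J=1  J+j₁−j₂=0  J−j₁+j₂=5  j₁+j₂+J+1=7
(j₁±m₁, j₂±m₂, J±M) = (0,1,5,1,4,1)
P² = 2880/7
sum k=1..1:
  [1] −1/24 = -1/24
S = -1/24
C² = P²·S² = 5/7 ; C = -0.845154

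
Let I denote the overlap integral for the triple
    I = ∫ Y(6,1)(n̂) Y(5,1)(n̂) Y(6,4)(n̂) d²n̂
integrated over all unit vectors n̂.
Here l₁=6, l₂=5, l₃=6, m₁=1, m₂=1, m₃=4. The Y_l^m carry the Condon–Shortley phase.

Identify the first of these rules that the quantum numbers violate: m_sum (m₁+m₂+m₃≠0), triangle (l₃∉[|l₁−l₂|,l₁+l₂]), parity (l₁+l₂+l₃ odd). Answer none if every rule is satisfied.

Σmᵢ = 6  ✗
l₃∈[|l₁−l₂|,l₁+l₂]=[1,11], have l₃=6
Σlᵢ = 17 ⇒ odd

m_sum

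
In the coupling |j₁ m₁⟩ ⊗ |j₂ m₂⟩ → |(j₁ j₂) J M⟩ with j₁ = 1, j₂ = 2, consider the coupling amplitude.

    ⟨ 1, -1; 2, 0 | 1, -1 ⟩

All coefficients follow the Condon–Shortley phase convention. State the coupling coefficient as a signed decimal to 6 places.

+√(1/10) ≈ +0.316228

√[3·2!0!2!/5! · 0!2!2!2!0!2!] = √(8/5)
  +(−1)^2/∏(2,0,0,0,0,2)! = 1/4  (running 1/4)
⟨..|..⟩ = √(8/5)·(1/4) = +0.316228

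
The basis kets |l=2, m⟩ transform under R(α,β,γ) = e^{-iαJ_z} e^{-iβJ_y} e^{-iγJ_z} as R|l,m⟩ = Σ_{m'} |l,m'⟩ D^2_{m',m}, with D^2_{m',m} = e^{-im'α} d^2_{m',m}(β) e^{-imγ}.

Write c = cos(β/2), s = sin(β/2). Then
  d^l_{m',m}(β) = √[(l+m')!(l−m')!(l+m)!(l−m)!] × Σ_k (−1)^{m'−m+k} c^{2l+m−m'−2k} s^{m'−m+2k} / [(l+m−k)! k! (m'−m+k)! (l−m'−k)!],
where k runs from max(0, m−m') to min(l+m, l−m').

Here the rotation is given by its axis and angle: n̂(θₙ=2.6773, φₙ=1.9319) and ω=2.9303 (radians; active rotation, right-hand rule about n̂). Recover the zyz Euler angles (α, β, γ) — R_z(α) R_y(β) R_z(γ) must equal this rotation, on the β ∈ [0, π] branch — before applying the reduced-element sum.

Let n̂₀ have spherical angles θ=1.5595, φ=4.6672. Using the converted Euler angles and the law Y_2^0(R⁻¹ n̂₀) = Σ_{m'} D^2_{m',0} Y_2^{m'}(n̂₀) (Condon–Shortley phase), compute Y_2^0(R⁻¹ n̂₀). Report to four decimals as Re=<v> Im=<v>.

Re=0.1444 Im=0.0000

Axis–angle → zyz. n̂ = (sinθₙcosφₙ, sinθₙsinφₙ, cosθₙ) = (-0.158207, +0.418911, -0.894139), ω = 2.9303.
R = I cosω + sinω [n̂]ₓ + (1−cosω) n̂n̂ᵀ gives
  R = [-0.928258, +0.056446, +0.367629; -0.318598, -0.630690, -0.707619; +0.191917, -0.773979, +0.603427]
β = atan2(√(R₁₃²+R₂₃²), R₃₃) = 0.923005; α = atan2(R₂₃, R₁₃) mod 2π = 5.191537; γ = atan2(R₃₂, −R₃₁) mod 2π = 4.469330
Need the full column D^2_{m',0} for m'=−2..2 at α=5.1915, β=0.9230, γ=4.4693.
cos(β/2)=0.895384, sin(β/2)=0.445294
d^2_{-2,0}: single k=2 term ⇒ +0.389393;  D = -0.223868-0.318607i
d^2_{-1,0}: k∈[1..2] ⇒ +0.782981 -0.193653 = +0.589327;  D = +0.271694-0.522962i
d^2_{0,0}: k∈[0..2] ⇒ +0.642744 -0.635876 +0.039318 = +0.046186;  D = +0.046186+0.000000i
d^2_{1,0}: k∈[0..1] ⇒ -0.782981 +0.193653 = -0.589327;  D = -0.271694-0.522962i
d^2_{2,0}: single k=0 term ⇒ +0.389393;  D = -0.223868+0.318607i
Y_2^{m'}(θ=1.5595,φ=4.6672) and Σ D·Y over m':
  (-0.2239-0.3186i)·(-0.3846-0.0349i)  (+0.2717-0.5230i)·(-0.0004+0.0087i)  (+0.0462+0.0000i)·(-0.3153+0.0000i)  (-0.2717-0.5230i)·(+0.0004+0.0087i)  (-0.2239+0.3186i)·(-0.3846+0.0349i)
Y_2^0(R⁻¹ n̂) = +0.144351+0.000000i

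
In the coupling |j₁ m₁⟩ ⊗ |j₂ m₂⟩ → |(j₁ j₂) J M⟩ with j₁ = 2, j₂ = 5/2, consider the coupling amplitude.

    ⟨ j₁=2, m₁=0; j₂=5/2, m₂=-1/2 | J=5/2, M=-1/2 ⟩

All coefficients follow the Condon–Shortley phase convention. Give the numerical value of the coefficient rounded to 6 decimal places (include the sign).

−√(8/35) ≈ -0.478091

√[6·2!2!3!/8! · 2!2!2!3!2!3!] = √(72/35)
  +(−1)^0/∏(0,2,2,2,0,1)! = 1/8  (running 1/8)
  +(−1)^1/∏(1,1,1,1,1,2)! = -1/2  (running -3/8)
  +(−1)^2/∏(2,0,0,0,2,3)! = 1/24  (running -1/3)
⟨..|..⟩ = √(72/35)·(-1/3) = -0.478091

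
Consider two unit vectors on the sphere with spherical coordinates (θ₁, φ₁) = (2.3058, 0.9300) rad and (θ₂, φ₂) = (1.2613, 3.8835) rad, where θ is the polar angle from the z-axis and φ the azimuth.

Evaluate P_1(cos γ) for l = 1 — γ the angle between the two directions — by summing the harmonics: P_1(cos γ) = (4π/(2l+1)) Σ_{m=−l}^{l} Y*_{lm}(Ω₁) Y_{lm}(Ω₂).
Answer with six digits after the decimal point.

-0.898367

Summing Y*_{l m}(θ₁,φ₁)·Y_{l m}(θ₂,φ₂) over m ∈ [−1, 1]; prefactor 4π/(2·1+1) = 4.188790:
  [-1]  conj(Y_{1,-1})(Ω₁) = +0.153223+0.205453i ; Y_{1,-1}(Ω₂) = -0.242591+0.222357i ; Δ = -0.082854-0.015771i
  [+0]  conj(Y_{1,0})(Ω₁) = -0.327652-0.000000i ; Y_{1,0}(Ω₂) = +0.148818+0.000000i ; Δ = -0.048761-0.000000i
  [+1]  conj(Y_{1,1})(Ω₁) = -0.153223+0.205453i ; Y_{1,1}(Ω₂) = +0.242591+0.222357i ; Δ = -0.082854+0.015771i
Total Σ_m = -0.214469+0.000000i. Multiply by 4.188790: -0.898367+0.000000i. P_1(cos γ) = -0.898367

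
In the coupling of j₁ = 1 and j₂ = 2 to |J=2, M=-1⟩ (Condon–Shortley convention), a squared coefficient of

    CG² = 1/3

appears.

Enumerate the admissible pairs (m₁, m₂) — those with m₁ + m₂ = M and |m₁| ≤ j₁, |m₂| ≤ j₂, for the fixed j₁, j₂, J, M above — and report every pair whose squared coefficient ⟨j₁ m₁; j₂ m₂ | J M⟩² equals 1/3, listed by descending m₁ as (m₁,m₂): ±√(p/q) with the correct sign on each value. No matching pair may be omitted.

(1,-2): +√(1/3)

Admissible pairs with m₁+m₂ = M = -1: (-1,0), (0,-1), (1,-2)
  (m₁,m₂)=(1,-2): CG² = 1/3, CG = +√(1/3)   ← matches the target
  (m₁,m₂)=(0,-1): CG² = 1/6, CG = +√(1/6)
  (m₁,m₂)=(-1,0): CG² = 1/2, CG = −√(1/2)
Pairs with CG² = 1/3: (1,-2): +√(1/3)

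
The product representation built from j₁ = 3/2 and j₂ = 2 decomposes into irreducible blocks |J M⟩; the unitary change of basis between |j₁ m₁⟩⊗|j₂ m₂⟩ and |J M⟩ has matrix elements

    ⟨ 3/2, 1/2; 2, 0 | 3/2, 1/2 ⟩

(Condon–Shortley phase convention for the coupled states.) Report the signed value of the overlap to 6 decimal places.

triangle: 2!×1!×2!/6! = 4/720
(j±m)!: 2!×1!×2!×2!×2!×1! = 16
prefactor² = (2J+1)×Δ×N² = 16/45
  k=0: +1/(0!×2!×1!×2!×0!×0!) = 1/4
  k=1: −1/(1!×1!×0!×1!×1!×1!) = -1
Σ = -3/4  ⇒  CG² = 16/45×(-3/4)² = 1/5
CG = −√(1/5) = -0.447214

-0.447214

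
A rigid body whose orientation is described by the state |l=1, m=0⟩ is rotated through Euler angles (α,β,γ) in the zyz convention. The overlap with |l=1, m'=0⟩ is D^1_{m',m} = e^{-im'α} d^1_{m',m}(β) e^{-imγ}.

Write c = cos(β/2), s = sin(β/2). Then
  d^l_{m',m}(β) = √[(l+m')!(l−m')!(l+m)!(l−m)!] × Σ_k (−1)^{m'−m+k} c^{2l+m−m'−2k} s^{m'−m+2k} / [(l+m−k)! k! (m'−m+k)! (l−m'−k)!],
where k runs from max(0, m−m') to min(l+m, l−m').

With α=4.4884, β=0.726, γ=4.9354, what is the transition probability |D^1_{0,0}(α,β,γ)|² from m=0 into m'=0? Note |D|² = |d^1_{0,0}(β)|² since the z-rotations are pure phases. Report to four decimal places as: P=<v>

D^1_{0,0}(4.4884,0.7260,4.9354) = e^{-i·0·4.4884}·d^1_{0,0}(0.7260)·e^{-i·0·4.9354}. Compute d first:
Half-angle: c=0.934836, s=0.355080. N=√(1·1·1·1)=1.000000
Admissible k: 0..1 (factorial args all ≥0)
  k=0: (−1)^0·1.0000/(1)·0.9348^2·0.3551^0 = +0.873918
  k=1: (−1)^1·1.0000/(1)·0.9348^0·0.3551^2 = -0.126082
d^1_{0,0}(0.7260) = +0.873918 -0.126082 = +0.747836
|D^1_{0,0}|² = |d^1_{0,0}(β)|² = (+0.747836)² = 0.559259 (the z-rotation phases have unit modulus)

P=0.5593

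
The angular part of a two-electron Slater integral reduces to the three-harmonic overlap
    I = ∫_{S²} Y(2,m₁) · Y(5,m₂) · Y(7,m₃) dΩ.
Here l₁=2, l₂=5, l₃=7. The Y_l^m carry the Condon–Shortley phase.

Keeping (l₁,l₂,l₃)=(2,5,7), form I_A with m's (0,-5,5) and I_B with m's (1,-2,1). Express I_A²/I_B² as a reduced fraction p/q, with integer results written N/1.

Same 2,5,7: normalisation and zero-m 3j drop out of the ratio.
A: Δ: 0! 4! 10! / 15! → 1/15015; sum: t=0:+1/14515200 = 1/14515200; 3j²(2 5 7; 0 -5 5) = Δ·Π!·Σ² = 2/455  (sign +1)
B: Δ: 0! 4! 10! / 15! → 1/15015; sum: t=0:+1/181440 = 1/181440; 3j²(2 5 7; 1 -2 1) = Δ·Π!·Σ² = 32/3003  (sign +1)
I_A²/I_B² = (2/455)/(32/3003) = 33/80

33/80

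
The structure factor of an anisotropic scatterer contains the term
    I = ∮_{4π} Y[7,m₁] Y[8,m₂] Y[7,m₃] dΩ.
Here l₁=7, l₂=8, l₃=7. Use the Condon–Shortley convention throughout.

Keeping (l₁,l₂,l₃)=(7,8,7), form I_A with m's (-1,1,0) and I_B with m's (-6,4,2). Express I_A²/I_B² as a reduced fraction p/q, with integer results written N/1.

Same 7,8,7: normalisation and zero-m 3j drop out of the ratio.
A: Δ: 8! 6! 8! / 23! → 1/22086194130; sum: t=2:+1/5225472000 t=3:−1/124416000 t=4:+1/19906560 t=5:−1/14929920 t=6:+1/49766400 t=7:−1/870912000 t=8:+1/146313216000 = -11/1950842880; 3j²(7 8 7; -1 1 0) = Δ·Π!·Σ² = 375/193154  (sign +1)
B: Δ: 8! 6! 8! / 23! → 1/22086194130; sum: t=7:−1/2612736000 t=8:+1/2786918400 = -1/41803776000; 3j²(7 8 7; -6 4 2) = Δ·Π!·Σ² = 3/37145  (sign +1)
I_A²/I_B² = (375/193154)/(3/37145) = 625/26

625/26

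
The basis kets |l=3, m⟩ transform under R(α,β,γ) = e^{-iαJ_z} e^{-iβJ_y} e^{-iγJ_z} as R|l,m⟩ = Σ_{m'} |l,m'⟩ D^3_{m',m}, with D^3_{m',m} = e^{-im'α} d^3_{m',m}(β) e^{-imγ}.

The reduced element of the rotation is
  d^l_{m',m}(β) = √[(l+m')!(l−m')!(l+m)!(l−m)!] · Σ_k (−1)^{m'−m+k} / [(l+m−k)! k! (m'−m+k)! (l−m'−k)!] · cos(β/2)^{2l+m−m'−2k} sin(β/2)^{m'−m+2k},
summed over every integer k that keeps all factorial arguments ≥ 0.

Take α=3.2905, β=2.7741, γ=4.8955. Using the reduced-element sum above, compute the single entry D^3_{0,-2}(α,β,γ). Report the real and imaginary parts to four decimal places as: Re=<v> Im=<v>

Re=0.1540 Im=0.0591

Split into d^3_{0,-2}(β=2.7741) × two z-phases.
c=cos(2.774100/2)=0.182714, s=sin(2.774100/2)=0.983166; N=√[6·6·1·120]=65.726707
k∈{0,1} keeps every argument non-negative
  k=0: (−1)^2·65.7267/(12)·0.1827^4·0.9832^2 = +0.005901
  k=1: (−1)^3·65.7267/(12)·0.1827^2·0.9832^4 = -0.170849
d^3_{0,-2}(2.7741) = +0.005901 -0.170849 = -0.164948
Attach z-rotation phases: D = e^{-i(0)(3.2905)}·(-0.164948)·e^{-i(-2)(4.8955)} = +0.154010+0.059066i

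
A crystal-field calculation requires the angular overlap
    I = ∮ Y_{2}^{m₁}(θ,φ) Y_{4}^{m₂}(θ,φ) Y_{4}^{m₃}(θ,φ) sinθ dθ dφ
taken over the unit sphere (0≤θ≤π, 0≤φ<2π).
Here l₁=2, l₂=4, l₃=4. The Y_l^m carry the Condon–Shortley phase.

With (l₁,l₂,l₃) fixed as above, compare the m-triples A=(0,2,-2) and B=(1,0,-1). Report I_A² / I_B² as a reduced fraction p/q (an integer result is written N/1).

Shared (l₁,l₂,l₃)=(2,4,4): N and (l;000)² cancel in I_A²/I_B².
A: Δ = 2!·2!·6!/11! = 1/13860; Racah Σ t=0..2: t=0:+1/2880 t=1:−1/120 t=2:+1/192 = -1/360; ⇒ 3j(2 4 4; 0 2 -2)² = 16/3465, sgn -1
B: Δ = 2!·2!·6!/11! = 1/13860; Racah Σ t=0..1: t=0:+1/96 t=1:−1/72 = -1/288; ⇒ 3j(2 4 4; 1 0 -1)² = 1/462, sgn +1
I_A²/I_B² = (16/3465)/(1/462) = 32/15

32/15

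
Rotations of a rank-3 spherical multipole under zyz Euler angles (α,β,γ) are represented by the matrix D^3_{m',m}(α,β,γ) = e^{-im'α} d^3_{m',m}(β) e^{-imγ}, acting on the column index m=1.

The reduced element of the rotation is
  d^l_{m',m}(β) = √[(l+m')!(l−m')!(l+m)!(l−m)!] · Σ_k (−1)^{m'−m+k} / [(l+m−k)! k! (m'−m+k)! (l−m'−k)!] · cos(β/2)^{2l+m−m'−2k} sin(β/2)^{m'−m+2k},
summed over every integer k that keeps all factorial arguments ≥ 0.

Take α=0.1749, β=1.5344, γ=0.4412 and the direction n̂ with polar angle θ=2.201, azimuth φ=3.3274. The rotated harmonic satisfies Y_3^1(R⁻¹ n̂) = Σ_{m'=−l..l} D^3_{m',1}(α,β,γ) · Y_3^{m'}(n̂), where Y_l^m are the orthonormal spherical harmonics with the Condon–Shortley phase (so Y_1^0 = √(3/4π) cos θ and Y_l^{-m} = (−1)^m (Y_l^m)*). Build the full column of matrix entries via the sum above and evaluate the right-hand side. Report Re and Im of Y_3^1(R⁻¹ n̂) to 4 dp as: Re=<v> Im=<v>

Re=-0.3951 Im=0.1942

Need the full column D^3_{m',1} for m'=−3..3 at α=0.1749, β=1.5344, γ=0.4412.
cos(β/2)=0.719857, sin(β/2)=0.694122
d^3_{-3,1}: single k=4 term ⇒ +0.465889;  D = +0.464266+0.038857i
d^3_{-2,1}: k∈[3..4] ⇒ +0.789000 -0.366798 = +0.422202;  D = +0.420440-0.038536i
d^3_{-1,1}: k∈[2..4] ⇒ +0.776262 -0.962336 +0.111845 = -0.074229;  D = -0.071612+0.019534i
d^3_{0,1}: k∈[1..3] ⇒ +0.464791 -1.296459 +0.401807 = -0.429861;  D = -0.388698+0.183561i
d^3_{1,1}: k∈[0..2] ⇒ +0.139148 -1.035016 +0.721752 = -0.174116;  D = -0.142103+0.100614i
d^3_{2,1}: k∈[0..1] ⇒ -0.424294 +0.789000 = +0.364705;  D = +0.256437-0.259326i
d^3_{3,1}: single k=0 term ⇒ +0.501075;  D = +0.284950-0.412165i
Y_3^{m'}(θ=2.201,φ=3.3274) and Σ D·Y over m':
  (+0.4643+0.0389i)·(-0.1867+0.1164i)  (+0.4204-0.0385i)·(-0.3663+0.1427i)  (-0.0716+0.0195i)·(-0.1890+0.0355i)  (-0.3887+0.1836i)·(+0.2779+0.0000i)  (-0.1421+0.1006i)·(+0.1890+0.0355i)  (+0.2564-0.2593i)·(-0.3663-0.1427i)  (+0.2849-0.4122i)·(+0.1867+0.1164i)
Y_3^1(R⁻¹ n̂) = -0.395071+0.194238i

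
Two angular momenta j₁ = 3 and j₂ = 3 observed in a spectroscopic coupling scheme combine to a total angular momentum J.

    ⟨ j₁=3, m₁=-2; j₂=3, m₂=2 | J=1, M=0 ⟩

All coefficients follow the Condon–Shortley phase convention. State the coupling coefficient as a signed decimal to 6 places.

√[3·5!1!1!/8! · 1!5!5!1!1!1!] = √(900/7)
  +(−1)^4/∏(4,1,1,1,0,0)! = 1/24  (running 1/24)
  +(−1)^5/∏(5,0,0,0,1,1)! = -1/120  (running 1/30)
⟨..|..⟩ = √(900/7)·(1/30) = +0.377964

+√(1/7) = +0.377964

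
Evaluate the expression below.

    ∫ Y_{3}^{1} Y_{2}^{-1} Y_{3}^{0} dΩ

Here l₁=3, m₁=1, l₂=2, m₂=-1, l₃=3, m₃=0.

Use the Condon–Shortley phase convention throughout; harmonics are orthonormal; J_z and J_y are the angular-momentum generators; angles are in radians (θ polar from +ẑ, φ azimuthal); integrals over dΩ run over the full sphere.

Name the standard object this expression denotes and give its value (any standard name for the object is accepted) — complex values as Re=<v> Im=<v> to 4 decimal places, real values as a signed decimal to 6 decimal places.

This is a Gaunt coefficient — the integral of a triple product of spherical harmonics over the sphere.
Rules hold: Σm=0, L=8 even, 1≤3≤5.
N = 7·5·7 = 245
Δ = 2!·4!·2!/9! = 1/3780
Racah Σ t=0..2: t=0:+1/24 t=1:−1/4 t=2:+1/24 = -1/6
⇒ 3j(3 2 3; 0 0 0)² = 4/105, sgn +1
Racah Σ t=0..1: t=0:+1/8 t=1:−1/12 = 1/24
⇒ 3j(3 2 3; 1 -1 0)² = 1/210, sgn -1
4πI² = N·(3j₀)²·(3jₘ)² = 2/45
I = -1·√(0.0444444/4π) = -0.05947080

Gaunt coefficient, -0.059471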